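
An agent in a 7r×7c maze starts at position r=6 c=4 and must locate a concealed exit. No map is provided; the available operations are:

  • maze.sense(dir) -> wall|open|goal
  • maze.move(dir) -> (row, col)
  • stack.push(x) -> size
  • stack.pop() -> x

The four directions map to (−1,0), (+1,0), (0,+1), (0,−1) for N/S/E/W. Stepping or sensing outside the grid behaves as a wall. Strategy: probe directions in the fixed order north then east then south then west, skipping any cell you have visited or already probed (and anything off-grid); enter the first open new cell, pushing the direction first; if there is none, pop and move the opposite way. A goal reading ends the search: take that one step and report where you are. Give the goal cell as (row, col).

# 1. sense(dir=north) => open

# 2. push(x=north) => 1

# 3. move(dir=north) => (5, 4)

# 4. sense(dir=north) => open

# 5. push(x=north) => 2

# 6. move(dir=north) => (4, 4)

# 7. sense(dir=north) => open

# 8. push(x=north) => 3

# 9. move(dir=north) => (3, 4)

# 10. sense(dir=north) => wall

# 11. sense(dir=east) => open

# 12. push(x=east) => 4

# 13. move(dir=east) => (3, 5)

# 14. sense(dir=north) => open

# 15. push(x=north) => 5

# 16. move(dir=north) => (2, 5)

# 17. sense(dir=north) => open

# 18. push(x=north) => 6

# 19. move(dir=north) => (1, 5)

# 20. sense(dir=north) => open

# 21. push(x=north) => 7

# 22. move(dir=north) => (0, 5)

# 23. sense(dir=east) => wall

# 24. sense(dir=west) => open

# 25. push(x=west) => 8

# 26. move(dir=west) => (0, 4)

# 27. sense(dir=south) => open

# 28. push(x=south) => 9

# 29. move(dir=south) => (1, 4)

# 30. sense(dir=west) => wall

# 31. pop() => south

# 32. move(dir=north) => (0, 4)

# 33. sense(dir=west) => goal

# 34. move(dir=west) => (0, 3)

Answer: (0, 3)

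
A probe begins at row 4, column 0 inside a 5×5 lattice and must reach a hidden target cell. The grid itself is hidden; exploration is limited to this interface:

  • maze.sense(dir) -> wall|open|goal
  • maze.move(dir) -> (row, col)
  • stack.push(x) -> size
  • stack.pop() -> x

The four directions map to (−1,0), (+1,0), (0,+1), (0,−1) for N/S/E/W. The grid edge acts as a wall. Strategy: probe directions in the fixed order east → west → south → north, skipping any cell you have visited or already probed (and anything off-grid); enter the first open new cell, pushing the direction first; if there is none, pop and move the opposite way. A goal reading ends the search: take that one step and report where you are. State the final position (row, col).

% maze.sense(east) -> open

% stack.push(east) -> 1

% maze.move(east) -> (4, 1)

% maze.sense(east) -> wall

% maze.sense(north) -> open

% stack.push(north) -> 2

% maze.move(north) -> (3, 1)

% maze.sense(east) -> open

% stack.push(east) -> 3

% maze.move(east) -> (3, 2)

% maze.sense(east) -> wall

% maze.sense(north) -> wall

% stack.pop() -> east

% maze.move(west) -> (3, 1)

% maze.sense(west) -> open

% stack.push(west) -> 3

% maze.move(west) -> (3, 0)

% maze.sense(north) -> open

% stack.push(north) -> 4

% maze.move(north) -> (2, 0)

% maze.sense(east) -> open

% stack.push(east) -> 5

% maze.move(east) -> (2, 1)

% maze.sense(north) -> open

% stack.push(north) -> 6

% maze.move(north) -> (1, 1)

% maze.sense(east) -> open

% stack.push(east) -> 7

% maze.move(east) -> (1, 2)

% maze.sense(east) -> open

% stack.push(east) -> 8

% maze.move(east) -> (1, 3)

% maze.sense(east) -> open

% stack.push(east) -> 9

% maze.move(east) -> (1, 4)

% maze.sense(south) -> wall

% maze.sense(north) -> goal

% maze.move(north) -> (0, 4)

Answer: (0, 4)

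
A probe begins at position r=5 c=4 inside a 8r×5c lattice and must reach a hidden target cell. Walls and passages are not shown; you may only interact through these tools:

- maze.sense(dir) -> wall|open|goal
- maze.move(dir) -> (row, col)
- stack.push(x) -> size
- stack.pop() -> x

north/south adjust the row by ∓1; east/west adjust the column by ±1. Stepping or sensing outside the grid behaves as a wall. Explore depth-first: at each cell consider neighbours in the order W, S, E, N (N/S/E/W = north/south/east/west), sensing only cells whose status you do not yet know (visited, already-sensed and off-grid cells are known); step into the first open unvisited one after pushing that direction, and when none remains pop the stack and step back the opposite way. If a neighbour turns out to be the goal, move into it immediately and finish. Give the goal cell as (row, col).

Action: maze.sense[dir: west]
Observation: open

Action: stack.push[x: west]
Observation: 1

Action: maze.move[dir: west]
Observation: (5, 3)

Action: maze.sense[dir: west]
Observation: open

Action: stack.push[x: west]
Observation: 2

Action: maze.move[dir: west]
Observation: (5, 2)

Action: maze.sense[dir: west]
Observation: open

Action: stack.push[x: west]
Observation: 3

Action: maze.move[dir: west]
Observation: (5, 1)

Action: maze.sense[dir: west]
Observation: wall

Action: maze.sense[dir: south]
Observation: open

Action: stack.push[x: south]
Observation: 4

Action: maze.move[dir: south]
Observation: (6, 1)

Action: maze.sense[dir: west]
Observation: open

Action: stack.push[x: west]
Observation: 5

Action: maze.move[dir: west]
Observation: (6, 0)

Action: maze.sense[dir: south]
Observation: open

Action: stack.push[x: south]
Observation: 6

Action: maze.move[dir: south]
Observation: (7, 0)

Action: maze.sense[dir: east]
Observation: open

Action: stack.push[x: east]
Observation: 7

Action: maze.move[dir: east]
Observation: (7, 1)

Action: maze.sense[dir: east]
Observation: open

Action: stack.push[x: east]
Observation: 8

Action: maze.move[dir: east]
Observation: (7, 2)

Action: maze.sense[dir: east]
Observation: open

Action: stack.push[x: east]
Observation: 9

Action: maze.move[dir: east]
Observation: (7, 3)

Action: maze.sense[dir: east]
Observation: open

Action: stack.push[x: east]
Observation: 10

Action: maze.move[dir: east]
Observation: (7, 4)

Action: maze.sense[dir: north]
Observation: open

Action: stack.push[x: north]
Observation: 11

Action: maze.move[dir: north]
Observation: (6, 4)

Action: maze.sense[dir: west]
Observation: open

Action: stack.push[x: west]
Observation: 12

Action: maze.move[dir: west]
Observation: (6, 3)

Action: maze.sense[dir: west]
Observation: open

Action: stack.push[x: west]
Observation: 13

Action: maze.move[dir: west]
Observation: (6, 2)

Action: stack.pop[]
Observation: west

Action: maze.move[dir: east]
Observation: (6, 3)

Action: stack.pop[]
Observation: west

Action: maze.move[dir: east]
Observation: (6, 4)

Action: stack.pop[]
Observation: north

Action: maze.move[dir: south]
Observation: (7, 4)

Action: stack.pop[]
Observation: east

Action: maze.move[dir: west]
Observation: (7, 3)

Action: stack.pop[]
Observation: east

Action: maze.move[dir: west]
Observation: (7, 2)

Action: stack.pop[]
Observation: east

Action: maze.move[dir: west]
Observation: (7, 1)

Action: stack.pop[]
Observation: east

Action: maze.move[dir: west]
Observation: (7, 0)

Action: stack.pop[]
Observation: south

Action: maze.move[dir: north]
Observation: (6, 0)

Action: stack.pop[]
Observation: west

Action: maze.move[dir: east]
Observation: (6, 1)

Action: stack.pop[]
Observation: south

Action: maze.move[dir: north]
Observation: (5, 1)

Action: maze.sense[dir: north]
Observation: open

Action: stack.push[x: north]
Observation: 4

Action: maze.move[dir: north]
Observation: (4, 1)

Action: maze.sense[dir: west]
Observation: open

Action: stack.push[x: west]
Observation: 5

Action: maze.move[dir: west]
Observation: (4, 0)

Action: maze.sense[dir: north]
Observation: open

Action: stack.push[x: north]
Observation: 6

Action: maze.move[dir: north]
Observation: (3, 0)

Action: maze.sense[dir: east]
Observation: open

Action: stack.push[x: east]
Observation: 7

Action: maze.move[dir: east]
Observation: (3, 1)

Action: maze.sense[dir: east]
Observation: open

Action: stack.push[x: east]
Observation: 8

Action: maze.move[dir: east]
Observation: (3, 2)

Action: maze.sense[dir: south]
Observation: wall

Action: maze.sense[dir: east]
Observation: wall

Action: maze.sense[dir: north]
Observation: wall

Action: stack.pop[]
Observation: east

Action: maze.move[dir: west]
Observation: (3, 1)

Action: maze.sense[dir: north]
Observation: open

Action: stack.push[x: north]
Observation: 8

Action: maze.move[dir: north]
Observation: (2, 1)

Action: maze.sense[dir: west]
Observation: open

Action: stack.push[x: west]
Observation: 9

Action: maze.move[dir: west]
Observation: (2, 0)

Action: maze.sense[dir: north]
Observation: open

Action: stack.push[x: north]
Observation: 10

Action: maze.move[dir: north]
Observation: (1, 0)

Action: maze.sense[dir: east]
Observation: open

Action: stack.push[x: east]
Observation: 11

Action: maze.move[dir: east]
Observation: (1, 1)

Action: maze.sense[dir: east]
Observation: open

Action: stack.push[x: east]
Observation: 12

Action: maze.move[dir: east]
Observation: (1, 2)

Action: maze.sense[dir: east]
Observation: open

Action: stack.push[x: east]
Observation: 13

Action: maze.move[dir: east]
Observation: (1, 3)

Action: maze.sense[dir: south]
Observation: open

Action: stack.push[x: south]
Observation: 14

Action: maze.move[dir: south]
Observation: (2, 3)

Action: maze.sense[dir: east]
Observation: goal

Action: maze.move[dir: east]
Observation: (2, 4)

Answer: (2, 4)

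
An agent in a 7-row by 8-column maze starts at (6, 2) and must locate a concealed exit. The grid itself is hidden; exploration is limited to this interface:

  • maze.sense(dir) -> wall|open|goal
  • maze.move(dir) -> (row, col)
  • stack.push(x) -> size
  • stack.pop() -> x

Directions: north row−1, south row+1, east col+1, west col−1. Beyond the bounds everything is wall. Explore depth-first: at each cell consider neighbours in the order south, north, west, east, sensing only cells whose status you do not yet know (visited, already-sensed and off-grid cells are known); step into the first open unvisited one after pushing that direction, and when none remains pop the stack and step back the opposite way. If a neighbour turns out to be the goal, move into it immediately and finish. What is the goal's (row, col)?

# 1. maze.sense(north) : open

# 2. stack.push(north) : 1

# 3. maze.move(north) : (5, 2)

# 4. maze.sense(north) : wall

# 5. maze.sense(west) : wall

# 6. maze.sense(east) : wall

# 7. stack.pop() : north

# 8. maze.move(south) : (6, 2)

# 9. maze.sense(west) : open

# 10. stack.push(west) : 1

# 11. maze.move(west) : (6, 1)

# 12. maze.sense(west) : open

# 13. stack.push(west) : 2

# 14. maze.move(west) : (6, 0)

# 15. maze.sense(north) : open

# 16. stack.push(north) : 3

# 17. maze.move(north) : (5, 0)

# 18. maze.sense(north) : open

# 19. stack.push(north) : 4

# 20. maze.move(north) : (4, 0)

# 21. maze.sense(north) : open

# 22. stack.push(north) : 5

# 23. maze.move(north) : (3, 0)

# 24. maze.sense(north) : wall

# 25. maze.sense(east) : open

# 26. stack.push(east) : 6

# 27. maze.move(east) : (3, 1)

# 28. maze.sense(south) : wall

# 29. maze.sense(north) : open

# 30. stack.push(north) : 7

# 31. maze.move(north) : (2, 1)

# 32. maze.sense(north) : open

# 33. stack.push(north) : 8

# 34. maze.move(north) : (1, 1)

# 35. maze.sense(north) : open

# 36. stack.push(north) : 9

# 37. maze.move(north) : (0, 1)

# 38. maze.sense(west) : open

# 39. stack.push(west) : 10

# 40. maze.move(west) : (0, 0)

# 41. maze.sense(south) : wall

# 42. stack.pop() : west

# 43. maze.move(east) : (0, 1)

# 44. maze.sense(east) : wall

# 45. stack.pop() : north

# 46. maze.move(south) : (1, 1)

# 47. maze.sense(east) : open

# 48. stack.push(east) : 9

# 49. maze.move(east) : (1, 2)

# 50. maze.sense(south) : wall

# 51. maze.sense(east) : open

# 52. stack.push(east) : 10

# 53. maze.move(east) : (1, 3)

# 54. maze.sense(south) : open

# 55. stack.push(south) : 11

# 56. maze.move(south) : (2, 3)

# 57. maze.sense(south) : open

# 58. stack.push(south) : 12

# 59. maze.move(south) : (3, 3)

# 60. maze.sense(south) : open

# 61. stack.push(south) : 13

# 62. maze.move(south) : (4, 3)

# 63. maze.sense(east) : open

# 64. stack.push(east) : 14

# 65. maze.move(east) : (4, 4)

# 66. maze.sense(south) : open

# 67. stack.push(south) : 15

# 68. maze.move(south) : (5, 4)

# 69. maze.sense(south) : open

# 70. stack.push(south) : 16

# 71. maze.move(south) : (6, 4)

# 72. maze.sense(west) : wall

# 73. maze.sense(east) : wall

# 74. stack.pop() : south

# 75. maze.move(north) : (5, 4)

# 76. maze.sense(east) : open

# 77. stack.push(east) : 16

# 78. maze.move(east) : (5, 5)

# 79. maze.sense(north) : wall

# 80. maze.sense(east) : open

# 81. stack.push(east) : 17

# 82. maze.move(east) : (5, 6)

# 83. maze.sense(south) : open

# 84. stack.push(south) : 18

# 85. maze.move(south) : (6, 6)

# 86. maze.sense(east) : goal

# 87. maze.move(east) : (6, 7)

Answer: (6, 7)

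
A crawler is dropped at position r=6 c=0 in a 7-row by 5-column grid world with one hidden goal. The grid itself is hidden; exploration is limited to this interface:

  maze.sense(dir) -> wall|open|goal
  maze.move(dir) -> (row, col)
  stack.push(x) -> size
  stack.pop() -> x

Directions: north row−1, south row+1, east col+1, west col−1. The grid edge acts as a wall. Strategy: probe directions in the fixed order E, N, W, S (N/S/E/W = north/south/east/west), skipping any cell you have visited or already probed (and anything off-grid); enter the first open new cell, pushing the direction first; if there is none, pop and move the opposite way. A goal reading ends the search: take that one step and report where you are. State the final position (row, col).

-- maze.sense(dir='east') == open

-- stack.push(x='east') == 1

-- maze.move(dir='east') == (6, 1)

-- maze.sense(dir='east') == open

-- stack.push(x='east') == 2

-- maze.move(dir='east') == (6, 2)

-- maze.sense(dir='east') == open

-- stack.push(x='east') == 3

-- maze.move(dir='east') == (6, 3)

-- maze.sense(dir='east') == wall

-- maze.sense(dir='north') == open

-- stack.push(x='north') == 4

-- maze.move(dir='north') == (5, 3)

-- maze.sense(dir='east') == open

-- stack.push(x='east') == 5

-- maze.move(dir='east') == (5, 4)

-- maze.sense(dir='north') == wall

-- stack.pop() == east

-- maze.move(dir='west') == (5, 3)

-- maze.sense(dir='north') == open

-- stack.push(x='north') == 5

-- maze.move(dir='north') == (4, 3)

-- maze.sense(dir='north') == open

-- stack.push(x='north') == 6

-- maze.move(dir='north') == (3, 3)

-- maze.sense(dir='east') == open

-- stack.push(x='east') == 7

-- maze.move(dir='east') == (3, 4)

-- maze.sense(dir='north') == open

-- stack.push(x='north') == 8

-- maze.move(dir='north') == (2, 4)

-- maze.sense(dir='north') == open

-- stack.push(x='north') == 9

-- maze.move(dir='north') == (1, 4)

-- maze.sense(dir='north') == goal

-- maze.move(dir='north') == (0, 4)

Answer: (0, 4)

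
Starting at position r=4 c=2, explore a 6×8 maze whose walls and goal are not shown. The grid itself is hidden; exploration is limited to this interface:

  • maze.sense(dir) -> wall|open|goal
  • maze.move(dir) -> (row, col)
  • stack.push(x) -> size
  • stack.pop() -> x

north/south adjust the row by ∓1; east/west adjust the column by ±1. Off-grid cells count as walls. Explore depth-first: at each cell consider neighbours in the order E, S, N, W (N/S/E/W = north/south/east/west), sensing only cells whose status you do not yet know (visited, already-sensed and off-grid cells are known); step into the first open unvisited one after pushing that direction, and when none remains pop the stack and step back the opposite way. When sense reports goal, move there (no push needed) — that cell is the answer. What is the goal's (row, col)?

==> sense(dir: east)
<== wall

==> sense(dir: south)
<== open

==> push(x: south)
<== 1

==> move(dir: south)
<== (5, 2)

==> sense(dir: east)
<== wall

==> sense(dir: west)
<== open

==> push(x: west)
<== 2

==> move(dir: west)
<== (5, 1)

==> sense(dir: north)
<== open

==> push(x: north)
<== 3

==> move(dir: north)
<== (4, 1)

==> sense(dir: north)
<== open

==> push(x: north)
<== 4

==> move(dir: north)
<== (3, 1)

==> sense(dir: east)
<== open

==> push(x: east)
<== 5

==> move(dir: east)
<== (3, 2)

==> sense(dir: east)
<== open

==> push(x: east)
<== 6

==> move(dir: east)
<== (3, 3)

==> sense(dir: east)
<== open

==> push(x: east)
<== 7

==> move(dir: east)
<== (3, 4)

==> sense(dir: east)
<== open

==> push(x: east)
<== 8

==> move(dir: east)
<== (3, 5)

==> sense(dir: east)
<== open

==> push(x: east)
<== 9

==> move(dir: east)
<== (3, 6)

==> sense(dir: east)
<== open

==> push(x: east)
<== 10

==> move(dir: east)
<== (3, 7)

==> sense(dir: south)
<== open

==> push(x: south)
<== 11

==> move(dir: south)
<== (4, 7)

==> sense(dir: south)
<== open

==> push(x: south)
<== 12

==> move(dir: south)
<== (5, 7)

==> sense(dir: west)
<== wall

==> pop()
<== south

==> move(dir: north)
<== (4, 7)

==> sense(dir: west)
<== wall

==> pop()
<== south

==> move(dir: north)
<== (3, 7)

==> sense(dir: north)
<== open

==> push(x: north)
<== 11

==> move(dir: north)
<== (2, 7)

==> sense(dir: north)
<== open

==> push(x: north)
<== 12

==> move(dir: north)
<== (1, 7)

==> sense(dir: north)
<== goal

==> move(dir: north)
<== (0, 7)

Answer: (0, 7)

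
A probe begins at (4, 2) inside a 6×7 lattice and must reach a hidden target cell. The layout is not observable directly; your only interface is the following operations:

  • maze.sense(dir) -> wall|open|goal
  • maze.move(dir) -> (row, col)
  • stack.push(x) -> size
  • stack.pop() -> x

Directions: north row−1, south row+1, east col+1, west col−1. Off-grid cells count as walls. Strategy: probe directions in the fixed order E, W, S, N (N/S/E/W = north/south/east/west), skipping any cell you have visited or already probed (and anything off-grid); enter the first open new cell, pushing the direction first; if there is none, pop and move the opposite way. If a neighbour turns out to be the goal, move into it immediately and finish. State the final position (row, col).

>>> maze.sense dir='east'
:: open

>>> stack.push x='east'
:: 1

>>> maze.move dir='east'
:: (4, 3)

>>> maze.sense dir='east'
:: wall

>>> maze.sense dir='south'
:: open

>>> stack.push x='south'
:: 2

>>> maze.move dir='south'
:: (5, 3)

>>> maze.sense dir='east'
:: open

>>> stack.push x='east'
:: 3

>>> maze.move dir='east'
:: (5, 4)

>>> maze.sense dir='east'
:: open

>>> stack.push x='east'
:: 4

>>> maze.move dir='east'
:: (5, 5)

>>> maze.sense dir='east'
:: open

>>> stack.push x='east'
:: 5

>>> maze.move dir='east'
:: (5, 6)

>>> maze.sense dir='north'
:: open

>>> stack.push x='north'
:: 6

>>> maze.move dir='north'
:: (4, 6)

>>> maze.sense dir='west'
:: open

>>> stack.push x='west'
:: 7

>>> maze.move dir='west'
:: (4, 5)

>>> maze.sense dir='north'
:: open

>>> stack.push x='north'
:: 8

>>> maze.move dir='north'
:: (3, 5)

>>> maze.sense dir='east'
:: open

>>> stack.push x='east'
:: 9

>>> maze.move dir='east'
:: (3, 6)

>>> maze.sense dir='north'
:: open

>>> stack.push x='north'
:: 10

>>> maze.move dir='north'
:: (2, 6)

>>> maze.sense dir='west'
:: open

>>> stack.push x='west'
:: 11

>>> maze.move dir='west'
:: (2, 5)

>>> maze.sense dir='west'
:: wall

>>> maze.sense dir='north'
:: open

>>> stack.push x='north'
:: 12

>>> maze.move dir='north'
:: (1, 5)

>>> maze.sense dir='east'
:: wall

>>> maze.sense dir='west'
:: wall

>>> maze.sense dir='north'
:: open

>>> stack.push x='north'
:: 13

>>> maze.move dir='north'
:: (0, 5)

>>> maze.sense dir='east'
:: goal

>>> maze.move dir='east'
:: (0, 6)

Answer: (0, 6)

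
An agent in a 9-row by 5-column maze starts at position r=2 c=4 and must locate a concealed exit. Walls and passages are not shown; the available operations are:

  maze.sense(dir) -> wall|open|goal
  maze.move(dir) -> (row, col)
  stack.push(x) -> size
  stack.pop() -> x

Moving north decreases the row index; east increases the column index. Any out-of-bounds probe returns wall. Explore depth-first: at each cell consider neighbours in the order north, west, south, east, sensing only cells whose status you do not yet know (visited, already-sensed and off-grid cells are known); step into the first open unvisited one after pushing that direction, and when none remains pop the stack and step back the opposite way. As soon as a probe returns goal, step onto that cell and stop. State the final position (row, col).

>>> maze.sense dir='north'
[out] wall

>>> maze.sense dir='west'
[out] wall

>>> maze.sense dir='south'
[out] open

>>> stack.push x='south'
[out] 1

>>> maze.move dir='south'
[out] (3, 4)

>>> maze.sense dir='west'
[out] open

>>> stack.push x='west'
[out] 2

>>> maze.move dir='west'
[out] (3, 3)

>>> maze.sense dir='west'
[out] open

>>> stack.push x='west'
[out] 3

>>> maze.move dir='west'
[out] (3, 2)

>>> maze.sense dir='north'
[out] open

>>> stack.push x='north'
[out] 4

>>> maze.move dir='north'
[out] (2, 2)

>>> maze.sense dir='north'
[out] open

>>> stack.push x='north'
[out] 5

>>> maze.move dir='north'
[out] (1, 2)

>>> maze.sense dir='north'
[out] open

>>> stack.push x='north'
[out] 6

>>> maze.move dir='north'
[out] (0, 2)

>>> maze.sense dir='west'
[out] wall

>>> maze.sense dir='east'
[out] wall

>>> stack.pop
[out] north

>>> maze.move dir='south'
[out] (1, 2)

>>> maze.sense dir='west'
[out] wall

>>> maze.sense dir='east'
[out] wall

>>> stack.pop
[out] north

>>> maze.move dir='south'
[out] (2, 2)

>>> maze.sense dir='west'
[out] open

>>> stack.push x='west'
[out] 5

>>> maze.move dir='west'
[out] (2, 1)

>>> maze.sense dir='west'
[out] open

>>> stack.push x='west'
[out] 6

>>> maze.move dir='west'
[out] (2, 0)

>>> maze.sense dir='north'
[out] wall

>>> maze.sense dir='south'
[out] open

>>> stack.push x='south'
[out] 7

>>> maze.move dir='south'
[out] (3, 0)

>>> maze.sense dir='south'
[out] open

>>> stack.push x='south'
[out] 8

>>> maze.move dir='south'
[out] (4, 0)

>>> maze.sense dir='south'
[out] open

>>> stack.push x='south'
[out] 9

>>> maze.move dir='south'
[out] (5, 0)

>>> maze.sense dir='south'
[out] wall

>>> maze.sense dir='east'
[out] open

>>> stack.push x='east'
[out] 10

>>> maze.move dir='east'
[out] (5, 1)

>>> maze.sense dir='north'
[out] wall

>>> maze.sense dir='south'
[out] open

>>> stack.push x='south'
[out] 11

>>> maze.move dir='south'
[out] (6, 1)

>>> maze.sense dir='south'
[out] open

>>> stack.push x='south'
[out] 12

>>> maze.move dir='south'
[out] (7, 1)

>>> maze.sense dir='west'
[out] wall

>>> maze.sense dir='south'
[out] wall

>>> maze.sense dir='east'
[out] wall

>>> stack.pop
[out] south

>>> maze.move dir='north'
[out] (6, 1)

>>> maze.sense dir='east'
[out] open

>>> stack.push x='east'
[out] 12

>>> maze.move dir='east'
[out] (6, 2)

>>> maze.sense dir='north'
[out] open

>>> stack.push x='north'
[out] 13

>>> maze.move dir='north'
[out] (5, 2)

>>> maze.sense dir='north'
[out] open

>>> stack.push x='north'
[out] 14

>>> maze.move dir='north'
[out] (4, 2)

>>> maze.sense dir='east'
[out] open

>>> stack.push x='east'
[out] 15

>>> maze.move dir='east'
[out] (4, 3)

>>> maze.sense dir='south'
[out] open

>>> stack.push x='south'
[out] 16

>>> maze.move dir='south'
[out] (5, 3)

>>> maze.sense dir='south'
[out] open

>>> stack.push x='south'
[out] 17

>>> maze.move dir='south'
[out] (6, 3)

>>> maze.sense dir='south'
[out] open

>>> stack.push x='south'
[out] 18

>>> maze.move dir='south'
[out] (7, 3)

>>> maze.sense dir='south'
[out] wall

>>> maze.sense dir='east'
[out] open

>>> stack.push x='east'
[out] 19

>>> maze.move dir='east'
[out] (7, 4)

>>> maze.sense dir='north'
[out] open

>>> stack.push x='north'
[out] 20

>>> maze.move dir='north'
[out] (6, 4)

>>> maze.sense dir='north'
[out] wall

>>> stack.pop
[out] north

>>> maze.move dir='south'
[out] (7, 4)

>>> maze.sense dir='south'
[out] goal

>>> maze.move dir='south'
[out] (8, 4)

Answer: (8, 4)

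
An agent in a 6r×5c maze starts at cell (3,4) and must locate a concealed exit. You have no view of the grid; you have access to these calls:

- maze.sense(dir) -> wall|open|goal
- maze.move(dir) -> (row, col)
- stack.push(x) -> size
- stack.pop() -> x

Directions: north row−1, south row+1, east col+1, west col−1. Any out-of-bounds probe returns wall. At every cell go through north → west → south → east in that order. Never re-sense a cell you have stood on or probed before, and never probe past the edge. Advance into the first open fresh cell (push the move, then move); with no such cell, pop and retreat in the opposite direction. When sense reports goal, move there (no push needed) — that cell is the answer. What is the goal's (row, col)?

-- 1. sense(north) == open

-- 2. push(north) == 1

-- 3. move(north) == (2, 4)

-- 4. sense(north) == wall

-- 5. sense(west) == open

-- 6. push(west) == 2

-- 7. move(west) == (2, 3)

-- 8. sense(north) == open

-- 9. push(north) == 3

-- 10. move(north) == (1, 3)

-- 11. sense(north) == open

-- 12. push(north) == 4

-- 13. move(north) == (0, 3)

-- 14. sense(west) == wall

-- 15. sense(east) == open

-- 16. push(east) == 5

-- 17. move(east) == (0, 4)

-- 18. pop() == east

-- 19. move(west) == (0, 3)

-- 20. pop() == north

-- 21. move(south) == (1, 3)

-- 22. sense(west) == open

-- 23. push(west) == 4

-- 24. move(west) == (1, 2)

-- 25. sense(west) == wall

-- 26. sense(south) == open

-- 27. push(south) == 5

-- 28. move(south) == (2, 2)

-- 29. sense(west) == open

-- 30. push(west) == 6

-- 31. move(west) == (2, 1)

-- 32. sense(west) == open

-- 33. push(west) == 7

-- 34. move(west) == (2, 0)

-- 35. sense(north) == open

-- 36. push(north) == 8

-- 37. move(north) == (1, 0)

-- 38. sense(north) == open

-- 39. push(north) == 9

-- 40. move(north) == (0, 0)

-- 41. sense(east) == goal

-- 42. move(east) == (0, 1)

Answer: (0, 1)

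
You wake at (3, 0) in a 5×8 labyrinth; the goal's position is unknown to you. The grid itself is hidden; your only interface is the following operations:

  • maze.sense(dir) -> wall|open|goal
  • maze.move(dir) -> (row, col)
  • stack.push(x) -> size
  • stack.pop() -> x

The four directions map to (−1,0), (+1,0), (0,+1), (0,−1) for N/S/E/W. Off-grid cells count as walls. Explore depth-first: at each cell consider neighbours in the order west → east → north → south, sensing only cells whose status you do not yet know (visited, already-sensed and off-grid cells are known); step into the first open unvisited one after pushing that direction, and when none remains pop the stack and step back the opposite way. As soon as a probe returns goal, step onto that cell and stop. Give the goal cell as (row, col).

Step: maze.sense[east]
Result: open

Step: stack.push[east]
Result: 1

Step: maze.move[east]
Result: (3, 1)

Step: maze.sense[east]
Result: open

Step: stack.push[east]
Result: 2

Step: maze.move[east]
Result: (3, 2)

Step: maze.sense[east]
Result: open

Step: stack.push[east]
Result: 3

Step: maze.move[east]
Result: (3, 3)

Step: maze.sense[east]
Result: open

Step: stack.push[east]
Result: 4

Step: maze.move[east]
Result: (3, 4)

Step: maze.sense[east]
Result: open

Step: stack.push[east]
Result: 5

Step: maze.move[east]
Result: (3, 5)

Step: maze.sense[east]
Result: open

Step: stack.push[east]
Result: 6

Step: maze.move[east]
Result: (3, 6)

Step: maze.sense[east]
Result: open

Step: stack.push[east]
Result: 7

Step: maze.move[east]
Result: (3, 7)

Step: maze.sense[north]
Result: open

Step: stack.push[north]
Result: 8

Step: maze.move[north]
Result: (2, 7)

Step: maze.sense[west]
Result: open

Step: stack.push[west]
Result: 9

Step: maze.move[west]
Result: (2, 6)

Step: maze.sense[west]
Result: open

Step: stack.push[west]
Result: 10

Step: maze.move[west]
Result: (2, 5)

Step: maze.sense[west]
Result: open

Step: stack.push[west]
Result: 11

Step: maze.move[west]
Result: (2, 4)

Step: maze.sense[west]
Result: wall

Step: maze.sense[north]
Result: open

Step: stack.push[north]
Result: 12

Step: maze.move[north]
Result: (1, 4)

Step: maze.sense[west]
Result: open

Step: stack.push[west]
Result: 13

Step: maze.move[west]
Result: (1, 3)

Step: maze.sense[west]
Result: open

Step: stack.push[west]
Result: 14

Step: maze.move[west]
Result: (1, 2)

Step: maze.sense[west]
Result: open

Step: stack.push[west]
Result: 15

Step: maze.move[west]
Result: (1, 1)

Step: maze.sense[west]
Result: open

Step: stack.push[west]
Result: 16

Step: maze.move[west]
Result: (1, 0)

Step: maze.sense[north]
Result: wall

Step: maze.sense[south]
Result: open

Step: stack.push[south]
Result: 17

Step: maze.move[south]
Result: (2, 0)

Step: maze.sense[east]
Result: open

Step: stack.push[east]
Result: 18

Step: maze.move[east]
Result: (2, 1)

Step: maze.sense[east]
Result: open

Step: stack.push[east]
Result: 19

Step: maze.move[east]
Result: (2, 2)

Step: stack.pop[]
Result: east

Step: maze.move[west]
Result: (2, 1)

Step: stack.pop[]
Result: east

Step: maze.move[west]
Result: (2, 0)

Step: stack.pop[]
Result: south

Step: maze.move[north]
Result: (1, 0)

Step: stack.pop[]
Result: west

Step: maze.move[east]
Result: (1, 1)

Step: maze.sense[north]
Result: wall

Step: stack.pop[]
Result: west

Step: maze.move[east]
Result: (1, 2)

Step: maze.sense[north]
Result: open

Step: stack.push[north]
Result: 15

Step: maze.move[north]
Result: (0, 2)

Step: maze.sense[east]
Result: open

Step: stack.push[east]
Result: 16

Step: maze.move[east]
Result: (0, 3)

Step: maze.sense[east]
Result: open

Step: stack.push[east]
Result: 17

Step: maze.move[east]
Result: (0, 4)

Step: maze.sense[east]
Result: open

Step: stack.push[east]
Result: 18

Step: maze.move[east]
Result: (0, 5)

Step: maze.sense[east]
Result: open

Step: stack.push[east]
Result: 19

Step: maze.move[east]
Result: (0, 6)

Step: maze.sense[east]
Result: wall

Step: maze.sense[south]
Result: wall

Step: stack.pop[]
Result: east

Step: maze.move[west]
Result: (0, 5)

Step: maze.sense[south]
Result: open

Step: stack.push[south]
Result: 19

Step: maze.move[south]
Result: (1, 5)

Step: stack.pop[]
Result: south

Step: maze.move[north]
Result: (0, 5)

Step: stack.pop[]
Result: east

Step: maze.move[west]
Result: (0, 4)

Step: stack.pop[]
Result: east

Step: maze.move[west]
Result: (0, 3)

Step: stack.pop[]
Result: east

Step: maze.move[west]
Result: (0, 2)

Step: stack.pop[]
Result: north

Step: maze.move[south]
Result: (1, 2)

Step: stack.pop[]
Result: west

Step: maze.move[east]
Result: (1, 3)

Step: stack.pop[]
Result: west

Step: maze.move[east]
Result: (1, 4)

Step: stack.pop[]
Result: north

Step: maze.move[south]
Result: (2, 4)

Step: stack.pop[]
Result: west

Step: maze.move[east]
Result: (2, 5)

Step: stack.pop[]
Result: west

Step: maze.move[east]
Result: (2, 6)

Step: stack.pop[]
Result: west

Step: maze.move[east]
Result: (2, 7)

Step: maze.sense[north]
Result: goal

Step: maze.move[north]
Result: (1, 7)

Answer: (1, 7)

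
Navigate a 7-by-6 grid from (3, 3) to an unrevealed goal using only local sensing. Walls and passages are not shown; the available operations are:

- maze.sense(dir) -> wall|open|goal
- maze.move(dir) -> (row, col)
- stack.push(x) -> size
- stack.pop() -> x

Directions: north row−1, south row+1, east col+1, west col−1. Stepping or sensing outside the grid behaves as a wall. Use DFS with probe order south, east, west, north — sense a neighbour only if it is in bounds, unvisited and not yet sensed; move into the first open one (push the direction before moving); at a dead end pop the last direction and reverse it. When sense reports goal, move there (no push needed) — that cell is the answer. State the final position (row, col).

Next I call maze.sense with dir→south, and see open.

I try stack.push with x→south, and get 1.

Next I call maze.move with dir→south, and observe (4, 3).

I run maze.sense with dir→south, and see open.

I run stack.push with x→south, and get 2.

I invoke maze.move with dir→south, → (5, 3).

Invoking maze.sense with dir→south, and observe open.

I invoke stack.push with x→south, — result: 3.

Then maze.move with dir→south, yielding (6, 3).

Next I call maze.sense with dir→east, → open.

I invoke stack.push with x→east, → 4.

I try maze.move with dir→east, and see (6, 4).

I run maze.sense with dir→east, which returns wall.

Calling maze.sense with dir→north, which returns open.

I call stack.push with x→north, and get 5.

I invoke maze.move with dir→north, giving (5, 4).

Invoking maze.sense with dir→east, and get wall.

Next I call maze.sense with dir→north, : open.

I invoke stack.push with x→north, yielding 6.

I call maze.move with dir→north, and see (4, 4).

I try maze.sense with dir→east, : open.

I try stack.push with x→east, and observe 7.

I call maze.move with dir→east, and see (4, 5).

I try maze.sense with dir→north, and see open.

I try stack.push with x→north, giving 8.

I run maze.move with dir→north, and see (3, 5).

Now I run maze.sense with dir→west, and get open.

I use stack.push with x→west, and observe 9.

I run maze.move with dir→west, : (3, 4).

I try maze.sense with dir→north, : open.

Now I run stack.push with x→north, which returns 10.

Calling maze.move with dir→north, and get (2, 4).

Now I run maze.sense with dir→east, yielding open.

Now I run stack.push with x→east, yielding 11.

I run maze.move with dir→east, and get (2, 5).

Invoking maze.sense with dir→north, and get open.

I invoke stack.push with x→north, giving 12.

Next I call maze.move with dir→north, and observe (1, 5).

Calling maze.sense with dir→west, and get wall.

Next I call maze.sense with dir→north, giving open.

Using stack.push with x→north, and observe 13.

I call maze.move with dir→north, and observe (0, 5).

Calling maze.sense with dir→west, giving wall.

I try stack.pop, and see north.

Invoking maze.move with dir→south, yielding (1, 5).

Then stack.pop(), — result: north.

I use maze.move with dir→south, and observe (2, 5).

Using stack.pop, : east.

Now I run maze.move with dir→west, giving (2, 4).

I call maze.sense with dir→west, → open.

I use stack.push with x→west, which returns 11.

Now I run maze.move with dir→west, yielding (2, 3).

Next I call maze.sense with dir→west, : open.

I invoke stack.push with x→west, and observe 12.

Invoking maze.move with dir→west, giving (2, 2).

Invoking maze.sense with dir→south, → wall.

I run maze.sense with dir→west, → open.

Next I call stack.push with x→west, and get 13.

Invoking maze.move with dir→west, which returns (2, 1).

I invoke maze.sense with dir→south, → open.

Using stack.push with x→south, and see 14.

I call maze.move with dir→south, — result: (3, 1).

I run maze.sense with dir→south, and get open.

Invoking stack.push with x→south, and see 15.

Invoking maze.move with dir→south, : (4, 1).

I use maze.sense with dir→south, and observe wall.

I invoke maze.sense with dir→east, and get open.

I invoke stack.push with x→east, → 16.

I run maze.move with dir→east, — result: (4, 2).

Then maze.sense with dir→south, and get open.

Next I call stack.push with x→south, giving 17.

I invoke maze.move with dir→south, and observe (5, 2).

I run maze.sense with dir→south, and observe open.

Now I run stack.push with x→south, giving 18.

I run maze.move with dir→south, : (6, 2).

I invoke maze.sense with dir→west, giving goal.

I call maze.move with dir→west, : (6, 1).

Answer: (6, 1)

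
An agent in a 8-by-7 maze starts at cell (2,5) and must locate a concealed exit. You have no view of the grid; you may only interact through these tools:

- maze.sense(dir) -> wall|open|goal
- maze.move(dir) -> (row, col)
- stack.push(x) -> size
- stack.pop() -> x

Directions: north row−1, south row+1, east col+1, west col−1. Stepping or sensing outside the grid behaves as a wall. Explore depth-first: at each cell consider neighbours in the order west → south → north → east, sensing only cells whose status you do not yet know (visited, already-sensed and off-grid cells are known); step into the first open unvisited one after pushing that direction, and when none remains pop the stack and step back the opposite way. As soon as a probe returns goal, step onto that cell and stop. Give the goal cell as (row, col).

[in] sense west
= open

[in] push west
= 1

[in] move west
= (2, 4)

[in] sense west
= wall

[in] sense south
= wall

[in] sense north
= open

[in] push north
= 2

[in] move north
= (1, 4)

[in] sense west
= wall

[in] sense north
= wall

[in] sense east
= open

[in] push east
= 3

[in] move east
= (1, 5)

[in] sense north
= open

[in] push north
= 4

[in] move north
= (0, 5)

[in] sense east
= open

[in] push east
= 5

[in] move east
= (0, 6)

[in] sense south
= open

[in] push south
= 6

[in] move south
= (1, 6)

[in] sense south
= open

[in] push south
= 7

[in] move south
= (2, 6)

[in] sense south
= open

[in] push south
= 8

[in] move south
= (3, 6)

[in] sense west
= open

[in] push west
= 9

[in] move west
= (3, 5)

[in] sense south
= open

[in] push south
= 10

[in] move south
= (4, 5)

[in] sense west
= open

[in] push west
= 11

[in] move west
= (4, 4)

[in] sense west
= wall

[in] sense south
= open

[in] push south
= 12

[in] move south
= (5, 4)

[in] sense west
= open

[in] push west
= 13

[in] move west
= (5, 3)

[in] sense west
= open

[in] push west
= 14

[in] move west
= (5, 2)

[in] sense west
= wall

[in] sense south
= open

[in] push south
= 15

[in] move south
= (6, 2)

[in] sense west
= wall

[in] sense south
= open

[in] push south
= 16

[in] move south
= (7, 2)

[in] sense west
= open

[in] push west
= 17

[in] move west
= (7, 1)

[in] sense west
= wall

[in] pop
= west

[in] move east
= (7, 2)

[in] sense east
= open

[in] push east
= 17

[in] move east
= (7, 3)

[in] sense north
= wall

[in] sense east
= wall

[in] pop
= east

[in] move west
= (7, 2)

[in] pop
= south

[in] move north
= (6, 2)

[in] pop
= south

[in] move north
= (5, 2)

[in] sense north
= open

[in] push north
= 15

[in] move north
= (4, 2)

[in] sense west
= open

[in] push west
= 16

[in] move west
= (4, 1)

[in] sense west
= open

[in] push west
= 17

[in] move west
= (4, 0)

[in] sense south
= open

[in] push south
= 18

[in] move south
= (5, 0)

[in] sense south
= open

[in] push south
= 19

[in] move south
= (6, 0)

[in] pop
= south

[in] move north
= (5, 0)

[in] pop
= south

[in] move north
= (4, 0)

[in] sense north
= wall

[in] pop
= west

[in] move east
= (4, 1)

[in] sense north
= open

[in] push north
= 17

[in] move north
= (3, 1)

[in] sense north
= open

[in] push north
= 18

[in] move north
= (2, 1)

[in] sense west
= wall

[in] sense north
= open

[in] push north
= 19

[in] move north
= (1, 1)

[in] sense west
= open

[in] push west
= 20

[in] move west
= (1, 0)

[in] sense north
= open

[in] push north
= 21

[in] move north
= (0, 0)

[in] sense east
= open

[in] push east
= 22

[in] move east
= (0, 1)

[in] sense east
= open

[in] push east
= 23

[in] move east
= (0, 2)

[in] sense south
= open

[in] push south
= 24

[in] move south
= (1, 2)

[in] sense south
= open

[in] push south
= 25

[in] move south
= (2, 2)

[in] sense south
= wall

[in] pop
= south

[in] move north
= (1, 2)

[in] pop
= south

[in] move north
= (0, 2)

[in] sense east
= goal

[in] move east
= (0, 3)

Answer: (0, 3)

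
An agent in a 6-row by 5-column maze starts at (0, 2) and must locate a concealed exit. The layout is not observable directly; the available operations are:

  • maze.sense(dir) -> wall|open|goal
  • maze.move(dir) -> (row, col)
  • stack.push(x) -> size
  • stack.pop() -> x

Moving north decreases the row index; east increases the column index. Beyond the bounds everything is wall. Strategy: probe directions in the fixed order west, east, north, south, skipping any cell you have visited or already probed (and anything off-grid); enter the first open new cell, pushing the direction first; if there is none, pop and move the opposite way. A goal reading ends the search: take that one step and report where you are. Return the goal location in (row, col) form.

I call sense on dir=west, and observe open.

Using push on x=west, yielding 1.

Now I run move on dir=west, and observe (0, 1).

I try sense on dir=west, — result: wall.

I invoke sense on dir=south, → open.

Calling push on x=south, giving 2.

Calling move on dir=south, which returns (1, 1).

I invoke sense on dir=west, → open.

I use push on x=west, giving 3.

Invoking move on dir=west, and observe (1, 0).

I run sense on dir=south, and get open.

Using push on x=south, and see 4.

Next I call move on dir=south, and get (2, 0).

I try sense on dir=east, and get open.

Then push on x=east, yielding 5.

I call move on dir=east, → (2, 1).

I try sense on dir=east, which returns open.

Next I call push on x=east, and get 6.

Using move on dir=east, → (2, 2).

Invoking sense on dir=east, and get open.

Invoking push on x=east, and observe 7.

Using move on dir=east, which returns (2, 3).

I call sense on dir=east, giving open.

I use push on x=east, : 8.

I run move on dir=east, and see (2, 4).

Next I call sense on dir=north, which returns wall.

Using sense on dir=south, : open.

I use push on x=south, which returns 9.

Now I run move on dir=south, yielding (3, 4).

I run sense on dir=west, which returns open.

Now I run push on x=west, and get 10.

I use move on dir=west, and observe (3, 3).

I run sense on dir=west, : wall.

Invoking sense on dir=south, and see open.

Now I run push on x=south, and observe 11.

I use move on dir=south, and get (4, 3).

Next I call sense on dir=west, which returns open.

Then push on x=west, → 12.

I try move on dir=west, and observe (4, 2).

I invoke sense on dir=west, : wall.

Calling sense on dir=south, — result: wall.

Invoking pop(), which returns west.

I use move on dir=east, → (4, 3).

Invoking sense on dir=east, and observe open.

Then push on x=east, yielding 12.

Then move on dir=east, and observe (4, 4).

I call sense on dir=south, and see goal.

I use move on dir=south, and observe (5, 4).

Answer: (5, 4)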